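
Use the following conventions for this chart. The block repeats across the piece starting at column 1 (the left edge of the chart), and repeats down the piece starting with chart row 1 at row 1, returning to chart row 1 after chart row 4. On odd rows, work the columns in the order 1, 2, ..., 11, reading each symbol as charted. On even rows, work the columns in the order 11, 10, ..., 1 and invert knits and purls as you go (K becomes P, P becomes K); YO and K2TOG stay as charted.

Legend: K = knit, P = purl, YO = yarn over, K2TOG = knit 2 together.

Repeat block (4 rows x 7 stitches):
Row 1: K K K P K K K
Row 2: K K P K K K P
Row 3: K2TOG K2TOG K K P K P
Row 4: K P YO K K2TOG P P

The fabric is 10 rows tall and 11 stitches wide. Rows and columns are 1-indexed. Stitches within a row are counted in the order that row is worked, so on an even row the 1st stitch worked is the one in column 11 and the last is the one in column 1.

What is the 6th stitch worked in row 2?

Result:
P

Derivation:
For row 2: chart row = ((2-1) mod 4) + 1 = 2; this is a WS (even) row.
Chart row 2 tiled across columns 1-11: K K P K K K P K K P K
WS: work from column 11 back to column 1 (reverse the tiled row), swapping K<->P (YO and K2TOG unchanged).
Row 2 as worked: P K P P K P P P K P P
Counting 6 along the worked row gives P.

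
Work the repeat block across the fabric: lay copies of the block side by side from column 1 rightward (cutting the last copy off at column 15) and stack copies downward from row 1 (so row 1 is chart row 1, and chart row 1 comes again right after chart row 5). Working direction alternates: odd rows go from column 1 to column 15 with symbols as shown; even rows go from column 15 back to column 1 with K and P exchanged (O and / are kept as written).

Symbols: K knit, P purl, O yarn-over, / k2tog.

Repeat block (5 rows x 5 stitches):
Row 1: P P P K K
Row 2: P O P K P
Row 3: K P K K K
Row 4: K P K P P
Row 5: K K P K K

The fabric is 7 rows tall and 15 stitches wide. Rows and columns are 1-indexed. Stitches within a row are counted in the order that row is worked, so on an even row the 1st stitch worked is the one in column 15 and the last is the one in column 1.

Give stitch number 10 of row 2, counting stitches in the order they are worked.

== STITCH ==
K

Derivation:
Row 2: (2-1) mod 5 = 1, so use chart row 2. Even row -> WS.
Chart row 2 tiled across columns 1-15: P O P K P P O P K P P O P K P
Wrong side: read the tiled row from column 15 down to 1 and exchange K with P (leave O, /).
Row 2 as worked: K P K O K K P K O K K P K O K
Counting 10 along the worked row gives K.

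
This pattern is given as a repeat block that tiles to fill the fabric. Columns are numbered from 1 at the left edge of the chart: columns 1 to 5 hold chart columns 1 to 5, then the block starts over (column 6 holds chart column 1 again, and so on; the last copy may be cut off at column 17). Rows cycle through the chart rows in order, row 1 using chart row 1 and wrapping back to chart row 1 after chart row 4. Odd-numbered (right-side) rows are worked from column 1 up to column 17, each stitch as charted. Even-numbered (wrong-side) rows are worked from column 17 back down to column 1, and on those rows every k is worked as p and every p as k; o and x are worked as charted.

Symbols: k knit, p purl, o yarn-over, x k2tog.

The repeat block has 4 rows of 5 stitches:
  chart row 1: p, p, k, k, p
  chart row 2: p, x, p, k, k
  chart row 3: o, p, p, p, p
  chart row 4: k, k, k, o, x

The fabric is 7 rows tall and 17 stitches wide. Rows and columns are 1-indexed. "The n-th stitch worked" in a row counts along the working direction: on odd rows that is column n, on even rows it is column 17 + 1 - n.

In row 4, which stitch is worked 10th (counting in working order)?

Stitch:
p

Derivation:
For row 4: chart row = ((4-1) mod 4) + 1 = 4; this is a WS (even) row.
Chart row 4 tiled across columns 1-17: k k k o x k k k o x k k k o x k k
WS row: flip the tiled sequence (start at column 17) and apply k<->p; o and x stay.
Row 4 as worked: p p x o p p p x o p p p x o p p p
Counting 10 along the worked row gives p.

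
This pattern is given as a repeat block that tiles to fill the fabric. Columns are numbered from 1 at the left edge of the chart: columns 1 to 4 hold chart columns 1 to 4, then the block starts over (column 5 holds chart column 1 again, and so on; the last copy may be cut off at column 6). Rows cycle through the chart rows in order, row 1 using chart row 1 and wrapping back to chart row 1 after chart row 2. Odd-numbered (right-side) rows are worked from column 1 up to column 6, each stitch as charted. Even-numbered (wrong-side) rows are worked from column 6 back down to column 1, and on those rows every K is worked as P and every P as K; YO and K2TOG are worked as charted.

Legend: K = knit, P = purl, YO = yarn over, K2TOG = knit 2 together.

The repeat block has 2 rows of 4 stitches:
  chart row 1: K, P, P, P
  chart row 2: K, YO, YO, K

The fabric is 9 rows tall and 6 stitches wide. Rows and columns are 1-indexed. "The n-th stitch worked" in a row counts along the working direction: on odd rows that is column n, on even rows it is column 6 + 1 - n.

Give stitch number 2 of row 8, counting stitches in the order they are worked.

Stitch:
P

Derivation:
Row 8 uses chart row ((8-1) mod 2)+1 = 2. Row 8 is even, so WS.
Chart row 2 tiled across columns 1-6: K YO YO K K YO
Wrong side: read the tiled row from column 6 down to 1 and exchange K with P (leave YO, K2TOG).
Row 8 as worked: YO P P YO YO P
The 2nd stitch worked is P.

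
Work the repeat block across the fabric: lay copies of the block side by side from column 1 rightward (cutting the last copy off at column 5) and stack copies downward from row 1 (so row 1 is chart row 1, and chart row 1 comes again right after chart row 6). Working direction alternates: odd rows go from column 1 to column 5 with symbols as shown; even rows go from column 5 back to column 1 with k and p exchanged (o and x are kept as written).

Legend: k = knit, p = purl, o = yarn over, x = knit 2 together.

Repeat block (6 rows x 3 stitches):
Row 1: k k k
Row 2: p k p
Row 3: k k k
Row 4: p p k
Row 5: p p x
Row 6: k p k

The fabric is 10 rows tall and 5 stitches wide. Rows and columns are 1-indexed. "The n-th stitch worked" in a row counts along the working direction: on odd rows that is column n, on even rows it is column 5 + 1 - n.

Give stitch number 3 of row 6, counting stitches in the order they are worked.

Result:
p

Derivation:
Row 6: (6-1) mod 6 = 5, so use chart row 6. Even row -> WS.
Chart row 6 tiled across columns 1-5: k p k k p
WS row: flip the tiled sequence (start at column 5) and apply k<->p; o and x stay.
Row 6 as worked: k p p k p
Counting 3 along the worked row gives p.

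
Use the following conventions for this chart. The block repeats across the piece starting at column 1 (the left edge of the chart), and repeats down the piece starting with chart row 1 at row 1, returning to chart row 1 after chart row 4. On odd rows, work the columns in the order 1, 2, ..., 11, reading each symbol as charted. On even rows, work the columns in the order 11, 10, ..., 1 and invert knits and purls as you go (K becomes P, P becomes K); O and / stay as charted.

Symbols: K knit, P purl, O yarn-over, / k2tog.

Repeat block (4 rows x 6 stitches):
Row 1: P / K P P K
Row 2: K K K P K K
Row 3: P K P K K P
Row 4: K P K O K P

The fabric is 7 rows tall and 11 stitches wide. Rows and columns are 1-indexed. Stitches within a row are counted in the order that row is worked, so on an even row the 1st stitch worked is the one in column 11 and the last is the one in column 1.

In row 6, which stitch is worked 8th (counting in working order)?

Row 6 uses chart row ((6-1) mod 4)+1 = 2. Row 6 is even, so WS.
Chart row 2 tiled across columns 1-11: K K K P K K K K K P K
WS: work from column 11 back to column 1 (reverse the tiled row), swapping K<->P (O and / unchanged).
Row 6 as worked: P K P P P P P K P P P
Stitch 8 in working order -> K

== STITCH ==
K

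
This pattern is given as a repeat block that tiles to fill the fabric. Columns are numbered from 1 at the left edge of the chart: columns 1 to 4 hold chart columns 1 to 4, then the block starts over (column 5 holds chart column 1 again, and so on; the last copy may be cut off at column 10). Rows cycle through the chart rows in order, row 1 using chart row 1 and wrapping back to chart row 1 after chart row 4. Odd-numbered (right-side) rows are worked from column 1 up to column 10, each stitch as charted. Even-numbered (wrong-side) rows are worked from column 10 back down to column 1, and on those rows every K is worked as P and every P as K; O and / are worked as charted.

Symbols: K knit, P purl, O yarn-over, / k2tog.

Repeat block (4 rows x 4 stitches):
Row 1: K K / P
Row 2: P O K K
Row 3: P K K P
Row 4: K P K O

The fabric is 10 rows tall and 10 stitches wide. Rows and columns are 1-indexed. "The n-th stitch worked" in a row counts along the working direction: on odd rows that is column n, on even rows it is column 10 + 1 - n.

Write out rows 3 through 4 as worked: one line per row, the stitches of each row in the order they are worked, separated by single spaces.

Result:
P K K P P K K P P K
K P O P K P O P K P

Derivation:
Row 3: chart row 3, RS - tile across columns 1-10 and work as-is.
Row 4: chart row 4, WS - tiled (columns 1-10): K P K O K P K O K P; work from column 10 back to 1 with K<->P swapped.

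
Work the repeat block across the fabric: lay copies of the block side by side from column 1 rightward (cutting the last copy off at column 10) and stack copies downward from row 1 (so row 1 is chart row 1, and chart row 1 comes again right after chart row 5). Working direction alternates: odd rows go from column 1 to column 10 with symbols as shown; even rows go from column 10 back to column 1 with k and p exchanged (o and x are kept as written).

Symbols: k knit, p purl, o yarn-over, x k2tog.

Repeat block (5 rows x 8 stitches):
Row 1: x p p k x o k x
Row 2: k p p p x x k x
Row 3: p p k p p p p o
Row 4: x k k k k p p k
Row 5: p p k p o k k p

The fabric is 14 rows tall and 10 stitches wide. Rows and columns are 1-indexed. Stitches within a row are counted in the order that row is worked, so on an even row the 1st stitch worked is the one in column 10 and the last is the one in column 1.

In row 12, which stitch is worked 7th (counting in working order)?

Row 12: (12-1) mod 5 = 1, so use chart row 2. Even row -> WS.
Chart row 2 tiled across columns 1-10: k p p p x x k x k p
Wrong side: read the tiled row from column 10 down to 1 and exchange k with p (leave o, x).
Row 12 as worked: k p x p x x k k k p
The 7th stitch worked is k.

Result:
k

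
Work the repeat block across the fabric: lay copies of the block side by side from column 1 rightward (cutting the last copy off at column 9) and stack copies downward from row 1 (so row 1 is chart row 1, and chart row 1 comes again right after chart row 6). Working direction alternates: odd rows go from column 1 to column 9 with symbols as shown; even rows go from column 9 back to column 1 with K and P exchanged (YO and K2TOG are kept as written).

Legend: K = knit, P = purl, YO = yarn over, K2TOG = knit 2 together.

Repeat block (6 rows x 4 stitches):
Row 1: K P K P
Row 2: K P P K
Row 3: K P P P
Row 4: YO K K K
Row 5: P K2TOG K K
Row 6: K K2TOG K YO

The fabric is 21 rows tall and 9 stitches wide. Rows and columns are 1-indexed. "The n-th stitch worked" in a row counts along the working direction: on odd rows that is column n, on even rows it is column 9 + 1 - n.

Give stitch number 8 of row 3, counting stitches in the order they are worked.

Stitch:
P

Derivation:
For row 3: chart row = ((3-1) mod 6) + 1 = 3; this is a RS (odd) row.
Chart row 3 tiled across columns 1-9: K P P P K P P P K
Right side: take the tiled row as-is (worked left to right from column 1).
The 8th stitch worked is P.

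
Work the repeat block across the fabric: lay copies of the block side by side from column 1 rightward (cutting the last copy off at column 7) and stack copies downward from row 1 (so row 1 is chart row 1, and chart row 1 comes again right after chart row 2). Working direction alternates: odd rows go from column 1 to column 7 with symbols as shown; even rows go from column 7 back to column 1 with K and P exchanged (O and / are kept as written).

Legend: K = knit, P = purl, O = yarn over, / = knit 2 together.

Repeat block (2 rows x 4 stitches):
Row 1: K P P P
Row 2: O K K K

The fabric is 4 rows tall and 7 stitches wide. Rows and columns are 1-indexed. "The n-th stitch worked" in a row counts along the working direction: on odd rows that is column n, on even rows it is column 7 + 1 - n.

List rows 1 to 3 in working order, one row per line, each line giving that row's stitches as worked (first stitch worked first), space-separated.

Result:
K P P P K P P
P P O P P P O
K P P P K P P

Derivation:
Row 1: chart row 1, RS - tile across columns 1-7 and work as-is.
Row 2: chart row 2, WS - tiled (columns 1-7): O K K K O K K; work from column 7 back to 1 with K<->P swapped.
Row 3: chart row 1, RS - tile across columns 1-7 and work as-is.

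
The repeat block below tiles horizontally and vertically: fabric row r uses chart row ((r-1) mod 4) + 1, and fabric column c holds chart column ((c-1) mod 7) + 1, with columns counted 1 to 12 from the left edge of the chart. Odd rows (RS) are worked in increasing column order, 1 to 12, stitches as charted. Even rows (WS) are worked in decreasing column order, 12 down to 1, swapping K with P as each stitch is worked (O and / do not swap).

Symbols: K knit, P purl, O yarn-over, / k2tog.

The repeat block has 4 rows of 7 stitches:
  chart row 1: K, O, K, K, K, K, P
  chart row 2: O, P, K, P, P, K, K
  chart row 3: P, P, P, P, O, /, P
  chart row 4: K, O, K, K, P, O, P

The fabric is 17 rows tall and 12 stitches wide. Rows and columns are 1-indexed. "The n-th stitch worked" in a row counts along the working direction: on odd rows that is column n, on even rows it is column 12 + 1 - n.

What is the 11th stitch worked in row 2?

Stitch:
K

Derivation:
For row 2: chart row = ((2-1) mod 4) + 1 = 2; this is a WS (even) row.
Chart row 2 tiled across columns 1-12: O P K P P K K O P K P P
WS row: flip the tiled sequence (start at column 12) and apply K<->P; O and / stay.
Row 2 as worked: K K P K O P P K K P K O
Counting 11 along the worked row gives K.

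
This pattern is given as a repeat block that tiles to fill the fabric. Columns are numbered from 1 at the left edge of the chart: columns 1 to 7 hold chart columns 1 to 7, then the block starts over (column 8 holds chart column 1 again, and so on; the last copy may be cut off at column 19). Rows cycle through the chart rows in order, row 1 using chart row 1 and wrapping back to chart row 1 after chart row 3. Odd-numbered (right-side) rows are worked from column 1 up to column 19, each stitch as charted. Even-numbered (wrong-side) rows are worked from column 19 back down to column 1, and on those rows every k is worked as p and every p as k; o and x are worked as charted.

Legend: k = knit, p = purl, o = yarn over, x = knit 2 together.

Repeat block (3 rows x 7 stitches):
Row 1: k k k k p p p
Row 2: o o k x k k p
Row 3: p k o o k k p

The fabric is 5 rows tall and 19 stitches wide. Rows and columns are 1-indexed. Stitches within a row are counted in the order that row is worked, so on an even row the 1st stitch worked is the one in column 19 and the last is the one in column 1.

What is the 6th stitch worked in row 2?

Row 2 uses chart row ((2-1) mod 3)+1 = 2. Row 2 is even, so WS.
Chart row 2 tiled across columns 1-19: o o k x k k p o o k x k k p o o k x k
WS row: flip the tiled sequence (start at column 19) and apply k<->p; o and x stay.
Row 2 as worked: p x p o o k p p x p o o k p p x p o o
Stitch 6 in working order -> k

Stitch:
k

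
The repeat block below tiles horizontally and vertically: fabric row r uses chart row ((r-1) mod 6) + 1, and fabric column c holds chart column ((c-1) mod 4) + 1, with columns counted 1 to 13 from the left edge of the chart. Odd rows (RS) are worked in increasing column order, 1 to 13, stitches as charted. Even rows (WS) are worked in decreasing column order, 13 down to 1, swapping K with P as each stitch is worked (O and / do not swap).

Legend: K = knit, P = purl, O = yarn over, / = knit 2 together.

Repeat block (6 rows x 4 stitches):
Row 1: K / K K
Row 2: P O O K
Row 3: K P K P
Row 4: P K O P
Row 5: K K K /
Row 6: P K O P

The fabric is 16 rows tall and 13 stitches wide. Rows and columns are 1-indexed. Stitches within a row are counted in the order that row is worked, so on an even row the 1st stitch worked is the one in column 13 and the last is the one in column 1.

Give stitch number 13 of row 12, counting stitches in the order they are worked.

For row 12: chart row = ((12-1) mod 6) + 1 = 6; this is a WS (even) row.
Chart row 6 tiled across columns 1-13: P K O P P K O P P K O P P
WS: work from column 13 back to column 1 (reverse the tiled row), swapping K<->P (O and / unchanged).
Row 12 as worked: K K O P K K O P K K O P K
Stitch 13 in working order -> K

Result:
K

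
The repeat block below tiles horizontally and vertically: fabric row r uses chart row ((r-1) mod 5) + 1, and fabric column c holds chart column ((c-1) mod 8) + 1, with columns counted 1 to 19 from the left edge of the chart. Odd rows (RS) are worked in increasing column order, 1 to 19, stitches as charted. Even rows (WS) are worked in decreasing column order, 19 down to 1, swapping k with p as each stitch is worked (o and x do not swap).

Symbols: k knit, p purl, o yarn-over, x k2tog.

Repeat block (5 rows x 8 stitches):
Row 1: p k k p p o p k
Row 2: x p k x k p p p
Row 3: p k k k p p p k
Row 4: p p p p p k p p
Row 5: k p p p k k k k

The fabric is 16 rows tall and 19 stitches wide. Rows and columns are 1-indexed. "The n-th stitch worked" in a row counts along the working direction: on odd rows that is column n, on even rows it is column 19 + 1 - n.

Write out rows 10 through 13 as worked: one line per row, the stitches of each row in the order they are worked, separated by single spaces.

== ROWS AS WORKED ==
k k p p p p p k k k p p p p p k k k p
p k k p p o p k p k k p p o p k p k k
p k x k k k p x p k x k k k p x p k x
p k k k p p p k p k k k p p p k p k k

Derivation:
Row 10: chart row 5, WS - tiled (columns 1-19): k p p p k k k k k p p p k k k k k p p; work from column 19 back to 1 with k<->p swapped.
Row 11: chart row 1, RS - tile across columns 1-19 and work as-is.
Row 12: chart row 2, WS - tiled (columns 1-19): x p k x k p p p x p k x k p p p x p k; work from column 19 back to 1 with k<->p swapped.
Row 13: chart row 3, RS - tile across columns 1-19 and work as-is.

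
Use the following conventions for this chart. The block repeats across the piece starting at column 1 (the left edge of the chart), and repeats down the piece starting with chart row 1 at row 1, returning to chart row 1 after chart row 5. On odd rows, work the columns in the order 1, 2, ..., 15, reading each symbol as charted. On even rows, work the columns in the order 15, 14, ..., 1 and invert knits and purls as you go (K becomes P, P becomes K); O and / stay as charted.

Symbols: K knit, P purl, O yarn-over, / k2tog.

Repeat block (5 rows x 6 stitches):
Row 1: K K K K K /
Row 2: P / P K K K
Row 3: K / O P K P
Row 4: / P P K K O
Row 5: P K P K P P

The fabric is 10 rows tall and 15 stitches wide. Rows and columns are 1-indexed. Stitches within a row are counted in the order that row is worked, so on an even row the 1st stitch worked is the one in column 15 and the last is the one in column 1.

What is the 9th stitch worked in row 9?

== STITCH ==
P

Derivation:
For row 9: chart row = ((9-1) mod 5) + 1 = 4; this is a RS (odd) row.
Chart row 4 tiled across columns 1-15: / P P K K O / P P K K O / P P
Right side: take the tiled row as-is (worked left to right from column 1).
Stitch 9 in working order -> P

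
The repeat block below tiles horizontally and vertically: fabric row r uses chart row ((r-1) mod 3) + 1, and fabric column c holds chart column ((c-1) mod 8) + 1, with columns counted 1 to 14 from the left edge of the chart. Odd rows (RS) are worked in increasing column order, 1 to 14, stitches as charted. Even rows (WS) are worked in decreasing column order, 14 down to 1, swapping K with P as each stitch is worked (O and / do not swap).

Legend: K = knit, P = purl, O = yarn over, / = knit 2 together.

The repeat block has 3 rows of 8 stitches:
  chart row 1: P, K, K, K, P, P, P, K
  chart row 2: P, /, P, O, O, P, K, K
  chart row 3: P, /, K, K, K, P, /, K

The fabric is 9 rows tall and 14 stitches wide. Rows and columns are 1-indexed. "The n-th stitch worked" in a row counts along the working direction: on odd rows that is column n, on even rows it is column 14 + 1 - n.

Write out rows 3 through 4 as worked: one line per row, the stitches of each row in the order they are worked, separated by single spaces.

Row 3: chart row 3, RS - tile across columns 1-14 and work as-is.
Row 4: chart row 1, WS - tiled (columns 1-14): P K K K P P P K P K K K P P; work from column 14 back to 1 with K<->P swapped.

== ROWS AS WORKED ==
P / K K K P / K P / K K K P
K K P P P K P K K K P P P K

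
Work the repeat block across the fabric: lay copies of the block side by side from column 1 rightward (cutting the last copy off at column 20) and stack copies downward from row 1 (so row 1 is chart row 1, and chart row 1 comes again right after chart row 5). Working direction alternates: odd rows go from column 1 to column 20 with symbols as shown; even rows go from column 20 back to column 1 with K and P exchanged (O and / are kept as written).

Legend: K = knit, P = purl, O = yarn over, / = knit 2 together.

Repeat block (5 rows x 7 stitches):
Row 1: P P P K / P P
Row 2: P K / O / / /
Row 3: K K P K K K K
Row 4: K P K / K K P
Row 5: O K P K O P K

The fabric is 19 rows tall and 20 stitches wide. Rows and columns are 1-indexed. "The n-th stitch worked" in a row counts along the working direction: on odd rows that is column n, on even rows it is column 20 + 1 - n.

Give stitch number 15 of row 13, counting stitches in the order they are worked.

== STITCH ==
K

Derivation:
For row 13: chart row = ((13-1) mod 5) + 1 = 3; this is a RS (odd) row.
Chart row 3 tiled across columns 1-20: K K P K K K K K K P K K K K K K P K K K
Right side: take the tiled row as-is (worked left to right from column 1).
Stitch 15 in working order -> K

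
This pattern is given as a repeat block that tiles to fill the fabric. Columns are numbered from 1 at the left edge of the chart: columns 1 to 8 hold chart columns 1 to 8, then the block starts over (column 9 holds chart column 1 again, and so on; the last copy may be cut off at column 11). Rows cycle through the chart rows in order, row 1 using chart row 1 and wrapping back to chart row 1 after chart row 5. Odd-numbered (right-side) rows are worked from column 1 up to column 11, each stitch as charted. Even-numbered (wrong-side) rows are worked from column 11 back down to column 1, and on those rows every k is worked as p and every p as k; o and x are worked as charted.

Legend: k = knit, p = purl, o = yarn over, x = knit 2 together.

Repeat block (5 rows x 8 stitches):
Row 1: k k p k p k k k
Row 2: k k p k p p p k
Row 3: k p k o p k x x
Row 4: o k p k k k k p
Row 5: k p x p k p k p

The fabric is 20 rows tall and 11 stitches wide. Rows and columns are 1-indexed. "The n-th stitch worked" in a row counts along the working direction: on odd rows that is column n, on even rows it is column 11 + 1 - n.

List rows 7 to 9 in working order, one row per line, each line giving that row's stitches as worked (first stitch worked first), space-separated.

Result:
k k p k p p p k k k p
p k p x x p k o p k p
o k p k k k k p o k p

Derivation:
Row 7: chart row 2, RS - tile across columns 1-11 and work as-is.
Row 8: chart row 3, WS - tiled (columns 1-11): k p k o p k x x k p k; work from column 11 back to 1 with k<->p swapped.
Row 9: chart row 4, RS - tile across columns 1-11 and work as-is.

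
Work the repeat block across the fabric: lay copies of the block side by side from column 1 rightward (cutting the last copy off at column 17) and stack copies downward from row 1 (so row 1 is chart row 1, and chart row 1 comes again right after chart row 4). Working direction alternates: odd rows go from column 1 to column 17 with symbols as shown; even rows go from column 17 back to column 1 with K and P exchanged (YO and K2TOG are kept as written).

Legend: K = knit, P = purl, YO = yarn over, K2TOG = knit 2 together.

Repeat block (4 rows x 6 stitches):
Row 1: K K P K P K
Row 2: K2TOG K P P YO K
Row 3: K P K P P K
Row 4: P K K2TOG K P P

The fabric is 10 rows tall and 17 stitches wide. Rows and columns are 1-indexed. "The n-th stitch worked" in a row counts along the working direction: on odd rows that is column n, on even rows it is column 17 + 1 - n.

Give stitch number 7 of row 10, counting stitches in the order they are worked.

For row 10: chart row = ((10-1) mod 4) + 1 = 2; this is a WS (even) row.
Chart row 2 tiled across columns 1-17: K2TOG K P P YO K K2TOG K P P YO K K2TOG K P P YO
Wrong side: read the tiled row from column 17 down to 1 and exchange K with P (leave YO, K2TOG).
Row 10 as worked: YO K K P K2TOG P YO K K P K2TOG P YO K K P K2TOG
The 7th stitch worked is YO.

Result:
YO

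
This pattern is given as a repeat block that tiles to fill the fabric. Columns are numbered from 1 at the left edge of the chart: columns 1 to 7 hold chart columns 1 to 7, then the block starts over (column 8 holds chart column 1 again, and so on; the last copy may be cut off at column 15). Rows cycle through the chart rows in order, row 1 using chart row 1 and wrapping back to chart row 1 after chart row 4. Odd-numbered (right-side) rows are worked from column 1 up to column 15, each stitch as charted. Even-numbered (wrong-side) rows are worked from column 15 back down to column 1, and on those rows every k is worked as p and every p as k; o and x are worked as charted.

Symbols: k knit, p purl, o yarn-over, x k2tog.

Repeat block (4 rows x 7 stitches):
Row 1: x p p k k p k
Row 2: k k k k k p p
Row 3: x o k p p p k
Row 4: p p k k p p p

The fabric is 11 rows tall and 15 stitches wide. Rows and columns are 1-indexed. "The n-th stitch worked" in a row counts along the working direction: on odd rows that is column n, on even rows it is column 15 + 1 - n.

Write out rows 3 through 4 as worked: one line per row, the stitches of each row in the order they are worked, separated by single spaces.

Result:
x o k p p p k x o k p p p k x
k k k k p p k k k k k p p k k

Derivation:
Row 3: chart row 3, RS - tile across columns 1-15 and work as-is.
Row 4: chart row 4, WS - tiled (columns 1-15): p p k k p p p p p k k p p p p; work from column 15 back to 1 with k<->p swapped.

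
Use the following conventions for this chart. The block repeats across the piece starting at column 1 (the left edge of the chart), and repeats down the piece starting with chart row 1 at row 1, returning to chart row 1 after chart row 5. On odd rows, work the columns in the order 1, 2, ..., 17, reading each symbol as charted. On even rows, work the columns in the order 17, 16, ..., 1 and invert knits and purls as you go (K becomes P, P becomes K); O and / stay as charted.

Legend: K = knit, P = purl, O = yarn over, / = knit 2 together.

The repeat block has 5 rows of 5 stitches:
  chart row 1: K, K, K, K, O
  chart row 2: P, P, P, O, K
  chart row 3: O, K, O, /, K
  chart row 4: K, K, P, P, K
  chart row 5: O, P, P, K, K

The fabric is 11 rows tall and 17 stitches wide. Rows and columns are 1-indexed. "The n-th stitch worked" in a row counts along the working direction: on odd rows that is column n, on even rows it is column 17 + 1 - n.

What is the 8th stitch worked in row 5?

== STITCH ==
P

Derivation:
For row 5: chart row = ((5-1) mod 5) + 1 = 5; this is a RS (odd) row.
Chart row 5 tiled across columns 1-17: O P P K K O P P K K O P P K K O P
Right side: take the tiled row as-is (worked left to right from column 1).
Stitch 8 in working order -> P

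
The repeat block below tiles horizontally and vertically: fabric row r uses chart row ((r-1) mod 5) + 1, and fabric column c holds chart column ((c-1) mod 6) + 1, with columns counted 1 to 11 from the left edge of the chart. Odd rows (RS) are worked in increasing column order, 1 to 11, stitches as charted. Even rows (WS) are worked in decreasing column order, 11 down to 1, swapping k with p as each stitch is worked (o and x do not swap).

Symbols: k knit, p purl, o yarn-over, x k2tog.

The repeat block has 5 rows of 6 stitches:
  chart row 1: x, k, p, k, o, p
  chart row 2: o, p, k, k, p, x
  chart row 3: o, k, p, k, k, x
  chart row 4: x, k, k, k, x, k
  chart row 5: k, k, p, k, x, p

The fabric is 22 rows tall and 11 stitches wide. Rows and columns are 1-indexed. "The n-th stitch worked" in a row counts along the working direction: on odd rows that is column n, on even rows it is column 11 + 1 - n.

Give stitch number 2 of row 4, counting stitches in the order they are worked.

Stitch:
p

Derivation:
Row 4 uses chart row ((4-1) mod 5)+1 = 4. Row 4 is even, so WS.
Chart row 4 tiled across columns 1-11: x k k k x k x k k k x
WS row: flip the tiled sequence (start at column 11) and apply k<->p; o and x stay.
Row 4 as worked: x p p p x p x p p p x
Counting 2 along the worked row gives p.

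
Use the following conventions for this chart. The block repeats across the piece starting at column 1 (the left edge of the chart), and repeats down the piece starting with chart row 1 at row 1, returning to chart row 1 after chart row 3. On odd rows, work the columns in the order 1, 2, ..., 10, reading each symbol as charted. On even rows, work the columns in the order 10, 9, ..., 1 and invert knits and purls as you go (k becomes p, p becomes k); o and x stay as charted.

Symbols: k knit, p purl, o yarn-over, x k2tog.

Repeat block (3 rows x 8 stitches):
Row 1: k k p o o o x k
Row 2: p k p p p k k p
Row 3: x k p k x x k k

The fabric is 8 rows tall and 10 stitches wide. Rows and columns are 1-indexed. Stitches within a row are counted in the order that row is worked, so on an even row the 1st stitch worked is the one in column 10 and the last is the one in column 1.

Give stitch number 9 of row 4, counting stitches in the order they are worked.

Row 4 uses chart row ((4-1) mod 3)+1 = 1. Row 4 is even, so WS.
Chart row 1 tiled across columns 1-10: k k p o o o x k k k
Wrong side: read the tiled row from column 10 down to 1 and exchange k with p (leave o, x).
Row 4 as worked: p p p x o o o k p p
The 9th stitch worked is p.

== STITCH ==
p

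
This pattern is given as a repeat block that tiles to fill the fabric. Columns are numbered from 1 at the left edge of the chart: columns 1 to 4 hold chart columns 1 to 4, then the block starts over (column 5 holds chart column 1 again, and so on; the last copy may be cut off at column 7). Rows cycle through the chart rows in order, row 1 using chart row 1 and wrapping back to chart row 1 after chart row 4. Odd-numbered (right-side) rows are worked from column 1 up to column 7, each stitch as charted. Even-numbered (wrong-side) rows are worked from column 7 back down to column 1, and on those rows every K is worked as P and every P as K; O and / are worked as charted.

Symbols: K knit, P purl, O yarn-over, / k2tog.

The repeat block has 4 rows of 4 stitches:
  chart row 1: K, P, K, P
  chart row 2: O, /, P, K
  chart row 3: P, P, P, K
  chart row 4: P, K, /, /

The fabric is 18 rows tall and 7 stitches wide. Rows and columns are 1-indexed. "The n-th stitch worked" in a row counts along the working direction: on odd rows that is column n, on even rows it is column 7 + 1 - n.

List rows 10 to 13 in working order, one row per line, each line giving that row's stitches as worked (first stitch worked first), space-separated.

Row 10: chart row 2, WS - tiled (columns 1-7): O / P K O / P; work from column 7 back to 1 with K<->P swapped.
Row 11: chart row 3, RS - tile across columns 1-7 and work as-is.
Row 12: chart row 4, WS - tiled (columns 1-7): P K / / P K /; work from column 7 back to 1 with K<->P swapped.
Row 13: chart row 1, RS - tile across columns 1-7 and work as-is.

Rows as worked:
K / O P K / O
P P P K P P P
/ P K / / P K
K P K P K P K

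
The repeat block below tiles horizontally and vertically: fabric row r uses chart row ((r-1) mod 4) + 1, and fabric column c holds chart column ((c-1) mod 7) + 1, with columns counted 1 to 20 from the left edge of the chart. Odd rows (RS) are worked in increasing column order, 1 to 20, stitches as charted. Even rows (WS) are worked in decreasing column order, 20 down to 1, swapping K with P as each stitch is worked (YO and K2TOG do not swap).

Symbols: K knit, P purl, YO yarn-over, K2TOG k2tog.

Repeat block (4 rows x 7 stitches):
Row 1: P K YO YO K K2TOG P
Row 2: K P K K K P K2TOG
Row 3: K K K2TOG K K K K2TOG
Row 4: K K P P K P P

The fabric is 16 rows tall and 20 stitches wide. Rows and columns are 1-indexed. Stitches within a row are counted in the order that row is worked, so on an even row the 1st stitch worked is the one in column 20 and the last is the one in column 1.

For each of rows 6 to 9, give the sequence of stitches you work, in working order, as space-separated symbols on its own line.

Row 6: chart row 2, WS - tiled (columns 1-20): K P K K K P K2TOG K P K K K P K2TOG K P K K K P; work from column 20 back to 1 with K<->P swapped.
Row 7: chart row 3, RS - tile across columns 1-20 and work as-is.
Row 8: chart row 4, WS - tiled (columns 1-20): K K P P K P P K K P P K P P K K P P K P; work from column 20 back to 1 with K<->P swapped.
Row 9: chart row 1, RS - tile across columns 1-20 and work as-is.

Result:
K P P P K P K2TOG K P P P K P K2TOG K P P P K P
K K K2TOG K K K K2TOG K K K2TOG K K K K2TOG K K K2TOG K K K
K P K K P P K K P K K P P K K P K K P P
P K YO YO K K2TOG P P K YO YO K K2TOG P P K YO YO K K2TOG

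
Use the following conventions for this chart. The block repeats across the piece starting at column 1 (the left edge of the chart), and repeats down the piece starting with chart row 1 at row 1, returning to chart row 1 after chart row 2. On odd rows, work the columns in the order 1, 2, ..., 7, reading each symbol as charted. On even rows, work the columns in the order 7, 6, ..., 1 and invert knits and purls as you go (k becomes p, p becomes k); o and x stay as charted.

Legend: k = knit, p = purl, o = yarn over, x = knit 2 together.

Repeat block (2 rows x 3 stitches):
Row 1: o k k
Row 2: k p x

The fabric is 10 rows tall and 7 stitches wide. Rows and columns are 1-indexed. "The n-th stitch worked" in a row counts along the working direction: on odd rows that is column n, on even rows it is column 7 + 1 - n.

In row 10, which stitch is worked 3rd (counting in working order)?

Stitch:
k

Derivation:
Row 10 uses chart row ((10-1) mod 2)+1 = 2. Row 10 is even, so WS.
Chart row 2 tiled across columns 1-7: k p x k p x k
Wrong side: read the tiled row from column 7 down to 1 and exchange k with p (leave o, x).
Row 10 as worked: p x k p x k p
The 3rd stitch worked is k.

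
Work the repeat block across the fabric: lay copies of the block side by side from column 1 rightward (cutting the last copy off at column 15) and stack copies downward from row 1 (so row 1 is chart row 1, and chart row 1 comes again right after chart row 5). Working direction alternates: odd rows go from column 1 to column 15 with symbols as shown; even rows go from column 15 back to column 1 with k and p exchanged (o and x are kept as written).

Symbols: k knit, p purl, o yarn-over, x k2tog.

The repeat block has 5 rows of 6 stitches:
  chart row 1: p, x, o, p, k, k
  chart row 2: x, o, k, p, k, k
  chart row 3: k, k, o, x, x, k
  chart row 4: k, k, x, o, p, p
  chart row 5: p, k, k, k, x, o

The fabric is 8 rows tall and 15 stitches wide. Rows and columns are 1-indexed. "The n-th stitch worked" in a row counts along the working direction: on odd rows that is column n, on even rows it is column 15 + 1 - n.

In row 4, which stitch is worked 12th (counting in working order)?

For row 4: chart row = ((4-1) mod 5) + 1 = 4; this is a WS (even) row.
Chart row 4 tiled across columns 1-15: k k x o p p k k x o p p k k x
WS: work from column 15 back to column 1 (reverse the tiled row), swapping k<->p (o and x unchanged).
Row 4 as worked: x p p k k o x p p k k o x p p
Stitch 12 in working order -> o

Stitch:
o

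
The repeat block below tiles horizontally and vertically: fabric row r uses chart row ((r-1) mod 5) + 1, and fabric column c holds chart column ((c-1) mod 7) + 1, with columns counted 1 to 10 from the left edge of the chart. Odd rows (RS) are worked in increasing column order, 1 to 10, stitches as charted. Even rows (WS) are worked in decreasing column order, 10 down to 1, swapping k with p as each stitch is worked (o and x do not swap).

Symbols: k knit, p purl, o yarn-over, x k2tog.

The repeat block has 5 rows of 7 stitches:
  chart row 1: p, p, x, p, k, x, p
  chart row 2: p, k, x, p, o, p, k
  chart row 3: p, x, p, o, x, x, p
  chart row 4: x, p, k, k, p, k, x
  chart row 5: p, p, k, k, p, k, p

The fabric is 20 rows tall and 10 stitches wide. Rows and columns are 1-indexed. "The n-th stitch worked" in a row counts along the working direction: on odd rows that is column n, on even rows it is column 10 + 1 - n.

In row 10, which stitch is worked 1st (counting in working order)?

== STITCH ==
p

Derivation:
Row 10 uses chart row ((10-1) mod 5)+1 = 5. Row 10 is even, so WS.
Chart row 5 tiled across columns 1-10: p p k k p k p p p k
WS: work from column 10 back to column 1 (reverse the tiled row), swapping k<->p (o and x unchanged).
Row 10 as worked: p k k k p k p p k k
The 1st stitch worked is p.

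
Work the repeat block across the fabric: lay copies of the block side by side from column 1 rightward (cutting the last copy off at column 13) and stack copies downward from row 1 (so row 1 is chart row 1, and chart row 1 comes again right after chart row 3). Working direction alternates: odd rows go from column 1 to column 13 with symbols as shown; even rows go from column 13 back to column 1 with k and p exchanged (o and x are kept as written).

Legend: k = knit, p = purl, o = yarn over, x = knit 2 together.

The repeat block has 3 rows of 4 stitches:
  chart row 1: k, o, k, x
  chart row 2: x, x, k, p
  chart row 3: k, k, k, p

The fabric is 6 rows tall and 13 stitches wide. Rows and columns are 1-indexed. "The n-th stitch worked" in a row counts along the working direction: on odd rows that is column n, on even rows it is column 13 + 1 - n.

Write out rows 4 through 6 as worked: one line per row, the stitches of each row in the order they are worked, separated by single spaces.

Row 4: chart row 1, WS - tiled (columns 1-13): k o k x k o k x k o k x k; work from column 13 back to 1 with k<->p swapped.
Row 5: chart row 2, RS - tile across columns 1-13 and work as-is.
Row 6: chart row 3, WS - tiled (columns 1-13): k k k p k k k p k k k p k; work from column 13 back to 1 with k<->p swapped.

== ROWS AS WORKED ==
p x p o p x p o p x p o p
x x k p x x k p x x k p x
p k p p p k p p p k p p p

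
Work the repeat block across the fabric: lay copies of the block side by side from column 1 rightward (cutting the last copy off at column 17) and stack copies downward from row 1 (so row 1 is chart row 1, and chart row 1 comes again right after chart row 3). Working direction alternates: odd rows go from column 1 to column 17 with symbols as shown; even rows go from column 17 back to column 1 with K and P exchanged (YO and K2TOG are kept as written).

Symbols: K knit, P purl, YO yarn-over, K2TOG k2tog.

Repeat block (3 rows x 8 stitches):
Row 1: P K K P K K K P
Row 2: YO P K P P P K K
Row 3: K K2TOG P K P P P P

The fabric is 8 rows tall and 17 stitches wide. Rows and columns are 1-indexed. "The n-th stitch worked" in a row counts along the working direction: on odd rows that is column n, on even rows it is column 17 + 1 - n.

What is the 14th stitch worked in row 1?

Row 1 uses chart row ((1-1) mod 3)+1 = 1. Row 1 is odd, so RS.
Chart row 1 tiled across columns 1-17: P K K P K K K P P K K P K K K P P
RS: work column 1 to column 17, symbols as charted — the tiled row is the row as worked.
Counting 14 along the worked row gives K.

Stitch:
K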